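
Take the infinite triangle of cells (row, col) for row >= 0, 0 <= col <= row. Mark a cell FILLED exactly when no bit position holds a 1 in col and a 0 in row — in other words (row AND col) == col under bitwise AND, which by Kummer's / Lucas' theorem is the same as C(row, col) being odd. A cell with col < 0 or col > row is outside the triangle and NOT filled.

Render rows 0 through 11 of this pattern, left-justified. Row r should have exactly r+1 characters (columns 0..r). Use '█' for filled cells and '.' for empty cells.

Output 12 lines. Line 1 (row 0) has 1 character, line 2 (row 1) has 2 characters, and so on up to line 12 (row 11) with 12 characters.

Answer: █
██
█.█
████
█...█
██..██
█.█.█.█
████████
█.......█
██......██
█.█.....█.█
████....████

Derivation:
r0=0: █
r1=1: ██
r2=10: █.█
r3=11: ████
r4=100: █...█
r5=101: ██..██
r6=110: █.█.█.█
r7=111: ████████
r8=1000: █.......█
r9=1001: ██......██
r10=1010: █.█.....█.█
r11=1011: ████....████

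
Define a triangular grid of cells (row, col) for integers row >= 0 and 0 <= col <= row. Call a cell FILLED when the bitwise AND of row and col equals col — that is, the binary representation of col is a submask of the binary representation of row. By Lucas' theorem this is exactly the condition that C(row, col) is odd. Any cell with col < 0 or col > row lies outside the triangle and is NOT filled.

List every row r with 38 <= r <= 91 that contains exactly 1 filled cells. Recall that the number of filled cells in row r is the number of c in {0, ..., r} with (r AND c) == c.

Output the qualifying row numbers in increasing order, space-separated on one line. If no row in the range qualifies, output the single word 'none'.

Answer: none

Derivation:
Row r has 2^popcount(r) filled cells, so we need popcount(r) = log2(1) = 0.
Scan r = 38..91 and keep those with exactly 0 one-bits:
r=38=100110 popcount=3 -> skip
r=39=100111 popcount=4 -> skip
r=40=101000 popcount=2 -> skip
r=41=101001 popcount=3 -> skip
r=42=101010 popcount=3 -> skip
r=43=101011 popcount=4 -> skip
r=44=101100 popcount=3 -> skip
r=45=101101 popcount=4 -> skip
r=46=101110 popcount=4 -> skip
r=47=101111 popcount=5 -> skip
r=48=110000 popcount=2 -> skip
r=49=110001 popcount=3 -> skip
r=50=110010 popcount=3 -> skip
r=51=110011 popcount=4 -> skip
r=52=110100 popcount=3 -> skip
r=53=110101 popcount=4 -> skip
r=54=110110 popcount=4 -> skip
r=55=110111 popcount=5 -> skip
r=56=111000 popcount=3 -> skip
r=57=111001 popcount=4 -> skip
r=58=111010 popcount=4 -> skip
r=59=111011 popcount=5 -> skip
r=60=111100 popcount=4 -> skip
r=61=111101 popcount=5 -> skip
r=62=111110 popcount=5 -> skip
r=63=111111 popcount=6 -> skip
r=64=1000000 popcount=1 -> skip
r=65=1000001 popcount=2 -> skip
r=66=1000010 popcount=2 -> skip
r=67=1000011 popcount=3 -> skip
r=68=1000100 popcount=2 -> skip
r=69=1000101 popcount=3 -> skip
r=70=1000110 popcount=3 -> skip
r=71=1000111 popcount=4 -> skip
r=72=1001000 popcount=2 -> skip
r=73=1001001 popcount=3 -> skip
r=74=1001010 popcount=3 -> skip
r=75=1001011 popcount=4 -> skip
r=76=1001100 popcount=3 -> skip
r=77=1001101 popcount=4 -> skip
r=78=1001110 popcount=4 -> skip
r=79=1001111 popcount=5 -> skip
r=80=1010000 popcount=2 -> skip
r=81=1010001 popcount=3 -> skip
r=82=1010010 popcount=3 -> skip
r=83=1010011 popcount=4 -> skip
r=84=1010100 popcount=3 -> skip
r=85=1010101 popcount=4 -> skip
r=86=1010110 popcount=4 -> skip
r=87=1010111 popcount=5 -> skip
r=88=1011000 popcount=3 -> skip
r=89=1011001 popcount=4 -> skip
r=90=1011010 popcount=4 -> skip
r=91=1011011 popcount=5 -> skip
Kept rows: none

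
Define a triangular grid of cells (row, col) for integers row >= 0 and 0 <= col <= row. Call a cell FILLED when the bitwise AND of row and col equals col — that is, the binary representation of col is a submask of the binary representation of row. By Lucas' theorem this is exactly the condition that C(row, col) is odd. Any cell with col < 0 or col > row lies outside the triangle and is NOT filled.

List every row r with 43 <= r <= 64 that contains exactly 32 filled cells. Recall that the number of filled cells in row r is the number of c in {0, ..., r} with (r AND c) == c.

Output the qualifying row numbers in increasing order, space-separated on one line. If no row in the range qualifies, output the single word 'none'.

Answer: 47 55 59 61 62

Derivation:
Row r has 2^popcount(r) filled cells, so we need popcount(r) = log2(32) = 5.
Scan r = 43..64 and keep those with exactly 5 one-bits:
r=43=101011 popcount=4 -> skip
r=44=101100 popcount=3 -> skip
r=45=101101 popcount=4 -> skip
r=46=101110 popcount=4 -> skip
r=47=101111 popcount=5 -> KEEP
r=48=110000 popcount=2 -> skip
r=49=110001 popcount=3 -> skip
r=50=110010 popcount=3 -> skip
r=51=110011 popcount=4 -> skip
r=52=110100 popcount=3 -> skip
r=53=110101 popcount=4 -> skip
r=54=110110 popcount=4 -> skip
r=55=110111 popcount=5 -> KEEP
r=56=111000 popcount=3 -> skip
r=57=111001 popcount=4 -> skip
r=58=111010 popcount=4 -> skip
r=59=111011 popcount=5 -> KEEP
r=60=111100 popcount=4 -> skip
r=61=111101 popcount=5 -> KEEP
r=62=111110 popcount=5 -> KEEP
r=63=111111 popcount=6 -> skip
r=64=1000000 popcount=1 -> skip
Kept rows: 47 55 59 61 62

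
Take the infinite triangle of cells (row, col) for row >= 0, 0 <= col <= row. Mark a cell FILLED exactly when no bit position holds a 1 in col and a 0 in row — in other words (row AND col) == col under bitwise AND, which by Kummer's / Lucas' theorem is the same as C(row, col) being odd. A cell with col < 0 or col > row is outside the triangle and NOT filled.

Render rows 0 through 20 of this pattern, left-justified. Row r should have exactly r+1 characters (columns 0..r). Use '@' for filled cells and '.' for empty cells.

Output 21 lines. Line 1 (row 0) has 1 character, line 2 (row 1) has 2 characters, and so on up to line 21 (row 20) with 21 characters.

r0=0: @
r1=1: @@
r2=10: @.@
r3=11: @@@@
r4=100: @...@
r5=101: @@..@@
r6=110: @.@.@.@
r7=111: @@@@@@@@
r8=1000: @.......@
r9=1001: @@......@@
r10=1010: @.@.....@.@
r11=1011: @@@@....@@@@
r12=1100: @...@...@...@
r13=1101: @@..@@..@@..@@
r14=1110: @.@.@.@.@.@.@.@
r15=1111: @@@@@@@@@@@@@@@@
r16=10000: @...............@
r17=10001: @@..............@@
r18=10010: @.@.............@.@
r19=10011: @@@@............@@@@
r20=10100: @...@...........@...@

Answer: @
@@
@.@
@@@@
@...@
@@..@@
@.@.@.@
@@@@@@@@
@.......@
@@......@@
@.@.....@.@
@@@@....@@@@
@...@...@...@
@@..@@..@@..@@
@.@.@.@.@.@.@.@
@@@@@@@@@@@@@@@@
@...............@
@@..............@@
@.@.............@.@
@@@@............@@@@
@...@...........@...@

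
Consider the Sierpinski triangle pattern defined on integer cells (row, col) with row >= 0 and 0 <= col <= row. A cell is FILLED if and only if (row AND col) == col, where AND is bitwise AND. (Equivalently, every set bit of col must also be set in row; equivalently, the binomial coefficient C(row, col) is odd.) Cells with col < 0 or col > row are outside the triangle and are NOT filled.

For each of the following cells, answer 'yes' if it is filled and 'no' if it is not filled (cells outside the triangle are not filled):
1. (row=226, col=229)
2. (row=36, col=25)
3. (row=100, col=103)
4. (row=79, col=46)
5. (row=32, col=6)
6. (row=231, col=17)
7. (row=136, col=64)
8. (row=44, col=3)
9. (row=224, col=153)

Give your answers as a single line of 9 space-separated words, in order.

Answer: no no no no no no no no no

Derivation:
(226,229): col outside [0, 226] -> not filled
(36,25): row=0b100100, col=0b11001, row AND col = 0b0 = 0; 0 != 25 -> empty
(100,103): col outside [0, 100] -> not filled
(79,46): row=0b1001111, col=0b101110, row AND col = 0b1110 = 14; 14 != 46 -> empty
(32,6): row=0b100000, col=0b110, row AND col = 0b0 = 0; 0 != 6 -> empty
(231,17): row=0b11100111, col=0b10001, row AND col = 0b1 = 1; 1 != 17 -> empty
(136,64): row=0b10001000, col=0b1000000, row AND col = 0b0 = 0; 0 != 64 -> empty
(44,3): row=0b101100, col=0b11, row AND col = 0b0 = 0; 0 != 3 -> empty
(224,153): row=0b11100000, col=0b10011001, row AND col = 0b10000000 = 128; 128 != 153 -> empty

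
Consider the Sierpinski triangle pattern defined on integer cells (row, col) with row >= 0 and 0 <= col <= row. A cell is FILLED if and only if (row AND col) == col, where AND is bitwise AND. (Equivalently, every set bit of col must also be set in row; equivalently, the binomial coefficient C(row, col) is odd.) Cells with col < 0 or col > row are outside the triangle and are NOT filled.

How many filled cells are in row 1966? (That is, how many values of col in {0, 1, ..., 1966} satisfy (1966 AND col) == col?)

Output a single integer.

Answer: 256

Derivation:
1966 in binary = 11110101110
popcount(1966) = number of 1-bits in 11110101110 = 8
A col c satisfies (1966 AND c) == c iff every set bit of c is also set in 1966; each of the 8 set bits of 1966 can independently be on or off in c.
count = 2^8 = 256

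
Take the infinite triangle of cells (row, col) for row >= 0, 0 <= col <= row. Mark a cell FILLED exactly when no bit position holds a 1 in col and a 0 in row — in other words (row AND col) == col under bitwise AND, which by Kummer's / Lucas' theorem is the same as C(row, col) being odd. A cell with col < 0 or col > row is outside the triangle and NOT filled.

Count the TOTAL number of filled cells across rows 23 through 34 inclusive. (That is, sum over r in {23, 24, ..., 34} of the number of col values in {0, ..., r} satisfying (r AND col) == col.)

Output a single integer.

Answer: 134

Derivation:
r23=10111 pc4: +16 =16
r24=11000 pc2: +4 =20
r25=11001 pc3: +8 =28
r26=11010 pc3: +8 =36
r27=11011 pc4: +16 =52
r28=11100 pc3: +8 =60
r29=11101 pc4: +16 =76
r30=11110 pc4: +16 =92
r31=11111 pc5: +32 =124
r32=100000 pc1: +2 =126
r33=100001 pc2: +4 =130
r34=100010 pc2: +4 =134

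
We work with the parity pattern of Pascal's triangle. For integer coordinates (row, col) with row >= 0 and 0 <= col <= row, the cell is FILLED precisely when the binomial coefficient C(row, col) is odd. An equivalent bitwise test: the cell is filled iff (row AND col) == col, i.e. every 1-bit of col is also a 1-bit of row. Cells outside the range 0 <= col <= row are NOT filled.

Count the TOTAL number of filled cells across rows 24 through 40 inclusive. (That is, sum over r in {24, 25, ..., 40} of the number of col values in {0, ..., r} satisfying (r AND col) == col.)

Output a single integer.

Answer: 166

Derivation:
r24=11000 pc2: +4 =4
r25=11001 pc3: +8 =12
r26=11010 pc3: +8 =20
r27=11011 pc4: +16 =36
r28=11100 pc3: +8 =44
r29=11101 pc4: +16 =60
r30=11110 pc4: +16 =76
r31=11111 pc5: +32 =108
r32=100000 pc1: +2 =110
r33=100001 pc2: +4 =114
r34=100010 pc2: +4 =118
r35=100011 pc3: +8 =126
r36=100100 pc2: +4 =130
r37=100101 pc3: +8 =138
r38=100110 pc3: +8 =146
r39=100111 pc4: +16 =162
r40=101000 pc2: +4 =166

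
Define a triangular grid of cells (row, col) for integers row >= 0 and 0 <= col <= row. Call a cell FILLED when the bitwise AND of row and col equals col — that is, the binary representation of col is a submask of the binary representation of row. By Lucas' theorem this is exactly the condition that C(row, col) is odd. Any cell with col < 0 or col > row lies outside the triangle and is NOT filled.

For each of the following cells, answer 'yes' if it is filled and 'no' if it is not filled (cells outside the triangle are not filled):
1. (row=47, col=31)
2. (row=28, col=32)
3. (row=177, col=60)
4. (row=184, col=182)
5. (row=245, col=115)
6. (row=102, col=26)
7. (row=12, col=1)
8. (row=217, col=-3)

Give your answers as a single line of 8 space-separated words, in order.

Answer: no no no no no no no no

Derivation:
(47,31): row=0b101111, col=0b11111, row AND col = 0b1111 = 15; 15 != 31 -> empty
(28,32): col outside [0, 28] -> not filled
(177,60): row=0b10110001, col=0b111100, row AND col = 0b110000 = 48; 48 != 60 -> empty
(184,182): row=0b10111000, col=0b10110110, row AND col = 0b10110000 = 176; 176 != 182 -> empty
(245,115): row=0b11110101, col=0b1110011, row AND col = 0b1110001 = 113; 113 != 115 -> empty
(102,26): row=0b1100110, col=0b11010, row AND col = 0b10 = 2; 2 != 26 -> empty
(12,1): row=0b1100, col=0b1, row AND col = 0b0 = 0; 0 != 1 -> empty
(217,-3): col outside [0, 217] -> not filled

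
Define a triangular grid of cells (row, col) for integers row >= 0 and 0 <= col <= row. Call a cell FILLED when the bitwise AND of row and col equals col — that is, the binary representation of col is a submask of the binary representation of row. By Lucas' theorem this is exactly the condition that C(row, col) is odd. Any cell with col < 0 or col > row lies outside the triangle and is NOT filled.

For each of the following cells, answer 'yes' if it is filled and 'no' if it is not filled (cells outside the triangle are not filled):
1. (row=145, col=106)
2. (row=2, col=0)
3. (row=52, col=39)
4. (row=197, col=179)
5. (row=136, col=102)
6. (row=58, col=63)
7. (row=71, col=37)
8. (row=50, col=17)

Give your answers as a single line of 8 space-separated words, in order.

(145,106): row=0b10010001, col=0b1101010, row AND col = 0b0 = 0; 0 != 106 -> empty
(2,0): row=0b10, col=0b0, row AND col = 0b0 = 0; 0 == 0 -> filled
(52,39): row=0b110100, col=0b100111, row AND col = 0b100100 = 36; 36 != 39 -> empty
(197,179): row=0b11000101, col=0b10110011, row AND col = 0b10000001 = 129; 129 != 179 -> empty
(136,102): row=0b10001000, col=0b1100110, row AND col = 0b0 = 0; 0 != 102 -> empty
(58,63): col outside [0, 58] -> not filled
(71,37): row=0b1000111, col=0b100101, row AND col = 0b101 = 5; 5 != 37 -> empty
(50,17): row=0b110010, col=0b10001, row AND col = 0b10000 = 16; 16 != 17 -> empty

Answer: no yes no no no no no no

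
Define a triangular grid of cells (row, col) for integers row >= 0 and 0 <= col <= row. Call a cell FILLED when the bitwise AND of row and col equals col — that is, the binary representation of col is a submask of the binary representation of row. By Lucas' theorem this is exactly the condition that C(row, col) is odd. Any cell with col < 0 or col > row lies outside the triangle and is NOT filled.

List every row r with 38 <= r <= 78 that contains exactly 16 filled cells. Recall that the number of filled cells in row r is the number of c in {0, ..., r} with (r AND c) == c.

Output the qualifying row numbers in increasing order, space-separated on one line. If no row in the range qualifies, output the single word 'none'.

Row r has 2^popcount(r) filled cells, so we need popcount(r) = log2(16) = 4.
Scan r = 38..78 and keep those with exactly 4 one-bits:
r=38=100110 popcount=3 -> skip
r=39=100111 popcount=4 -> KEEP
r=40=101000 popcount=2 -> skip
r=41=101001 popcount=3 -> skip
r=42=101010 popcount=3 -> skip
r=43=101011 popcount=4 -> KEEP
r=44=101100 popcount=3 -> skip
r=45=101101 popcount=4 -> KEEP
r=46=101110 popcount=4 -> KEEP
r=47=101111 popcount=5 -> skip
r=48=110000 popcount=2 -> skip
r=49=110001 popcount=3 -> skip
r=50=110010 popcount=3 -> skip
r=51=110011 popcount=4 -> KEEP
r=52=110100 popcount=3 -> skip
r=53=110101 popcount=4 -> KEEP
r=54=110110 popcount=4 -> KEEP
r=55=110111 popcount=5 -> skip
r=56=111000 popcount=3 -> skip
r=57=111001 popcount=4 -> KEEP
r=58=111010 popcount=4 -> KEEP
r=59=111011 popcount=5 -> skip
r=60=111100 popcount=4 -> KEEP
r=61=111101 popcount=5 -> skip
r=62=111110 popcount=5 -> skip
r=63=111111 popcount=6 -> skip
r=64=1000000 popcount=1 -> skip
r=65=1000001 popcount=2 -> skip
r=66=1000010 popcount=2 -> skip
r=67=1000011 popcount=3 -> skip
r=68=1000100 popcount=2 -> skip
r=69=1000101 popcount=3 -> skip
r=70=1000110 popcount=3 -> skip
r=71=1000111 popcount=4 -> KEEP
r=72=1001000 popcount=2 -> skip
r=73=1001001 popcount=3 -> skip
r=74=1001010 popcount=3 -> skip
r=75=1001011 popcount=4 -> KEEP
r=76=1001100 popcount=3 -> skip
r=77=1001101 popcount=4 -> KEEP
r=78=1001110 popcount=4 -> KEEP
Kept rows: 39 43 45 46 51 53 54 57 58 60 71 75 77 78

Answer: 39 43 45 46 51 53 54 57 58 60 71 75 77 78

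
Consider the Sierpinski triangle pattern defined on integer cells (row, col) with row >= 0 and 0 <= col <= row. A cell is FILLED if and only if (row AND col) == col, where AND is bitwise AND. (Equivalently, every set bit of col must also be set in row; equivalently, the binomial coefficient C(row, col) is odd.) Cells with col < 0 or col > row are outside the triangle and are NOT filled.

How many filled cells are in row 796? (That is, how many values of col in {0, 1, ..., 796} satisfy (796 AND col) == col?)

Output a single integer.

796 in binary = 1100011100
popcount(796) = number of 1-bits in 1100011100 = 5
A col c satisfies (796 AND c) == c iff every set bit of c is also set in 796; each of the 5 set bits of 796 can independently be on or off in c.
count = 2^5 = 32

Answer: 32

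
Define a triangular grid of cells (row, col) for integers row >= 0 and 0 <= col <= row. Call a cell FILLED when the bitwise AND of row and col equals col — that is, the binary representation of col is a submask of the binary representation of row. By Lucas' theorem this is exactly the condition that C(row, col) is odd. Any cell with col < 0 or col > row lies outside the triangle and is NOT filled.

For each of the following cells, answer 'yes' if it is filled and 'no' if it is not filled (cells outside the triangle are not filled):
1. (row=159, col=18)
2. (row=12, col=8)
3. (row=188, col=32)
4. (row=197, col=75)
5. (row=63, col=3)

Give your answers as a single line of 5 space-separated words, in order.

Answer: yes yes yes no yes

Derivation:
(159,18): row=0b10011111, col=0b10010, row AND col = 0b10010 = 18; 18 == 18 -> filled
(12,8): row=0b1100, col=0b1000, row AND col = 0b1000 = 8; 8 == 8 -> filled
(188,32): row=0b10111100, col=0b100000, row AND col = 0b100000 = 32; 32 == 32 -> filled
(197,75): row=0b11000101, col=0b1001011, row AND col = 0b1000001 = 65; 65 != 75 -> empty
(63,3): row=0b111111, col=0b11, row AND col = 0b11 = 3; 3 == 3 -> filled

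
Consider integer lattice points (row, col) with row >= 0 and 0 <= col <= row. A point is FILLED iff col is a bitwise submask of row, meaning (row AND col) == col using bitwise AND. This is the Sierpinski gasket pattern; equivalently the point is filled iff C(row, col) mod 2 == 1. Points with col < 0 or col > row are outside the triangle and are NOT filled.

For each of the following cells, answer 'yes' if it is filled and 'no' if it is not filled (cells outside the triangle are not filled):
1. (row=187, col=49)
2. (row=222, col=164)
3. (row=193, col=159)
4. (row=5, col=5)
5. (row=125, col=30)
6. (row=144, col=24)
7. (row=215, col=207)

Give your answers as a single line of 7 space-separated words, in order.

(187,49): row=0b10111011, col=0b110001, row AND col = 0b110001 = 49; 49 == 49 -> filled
(222,164): row=0b11011110, col=0b10100100, row AND col = 0b10000100 = 132; 132 != 164 -> empty
(193,159): row=0b11000001, col=0b10011111, row AND col = 0b10000001 = 129; 129 != 159 -> empty
(5,5): row=0b101, col=0b101, row AND col = 0b101 = 5; 5 == 5 -> filled
(125,30): row=0b1111101, col=0b11110, row AND col = 0b11100 = 28; 28 != 30 -> empty
(144,24): row=0b10010000, col=0b11000, row AND col = 0b10000 = 16; 16 != 24 -> empty
(215,207): row=0b11010111, col=0b11001111, row AND col = 0b11000111 = 199; 199 != 207 -> empty

Answer: yes no no yes no no no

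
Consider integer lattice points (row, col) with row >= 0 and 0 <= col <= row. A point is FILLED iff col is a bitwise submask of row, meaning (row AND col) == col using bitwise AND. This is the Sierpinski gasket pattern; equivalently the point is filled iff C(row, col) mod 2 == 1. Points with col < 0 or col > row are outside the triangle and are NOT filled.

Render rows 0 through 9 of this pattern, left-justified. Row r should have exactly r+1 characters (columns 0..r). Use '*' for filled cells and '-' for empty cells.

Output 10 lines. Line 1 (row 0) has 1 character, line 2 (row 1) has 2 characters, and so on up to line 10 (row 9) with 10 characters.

r0=0: *
r1=1: **
r2=10: *-*
r3=11: ****
r4=100: *---*
r5=101: **--**
r6=110: *-*-*-*
r7=111: ********
r8=1000: *-------*
r9=1001: **------**

Answer: *
**
*-*
****
*---*
**--**
*-*-*-*
********
*-------*
**------**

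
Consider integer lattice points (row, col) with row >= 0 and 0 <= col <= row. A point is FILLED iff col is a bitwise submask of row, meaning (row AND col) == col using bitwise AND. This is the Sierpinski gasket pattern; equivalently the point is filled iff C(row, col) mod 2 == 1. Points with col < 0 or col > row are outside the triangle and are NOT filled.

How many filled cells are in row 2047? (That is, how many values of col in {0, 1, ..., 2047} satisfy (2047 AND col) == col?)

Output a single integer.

2047 in binary = 11111111111
popcount(2047) = number of 1-bits in 11111111111 = 11
A col c satisfies (2047 AND c) == c iff every set bit of c is also set in 2047; each of the 11 set bits of 2047 can independently be on or off in c.
count = 2^11 = 2048

Answer: 2048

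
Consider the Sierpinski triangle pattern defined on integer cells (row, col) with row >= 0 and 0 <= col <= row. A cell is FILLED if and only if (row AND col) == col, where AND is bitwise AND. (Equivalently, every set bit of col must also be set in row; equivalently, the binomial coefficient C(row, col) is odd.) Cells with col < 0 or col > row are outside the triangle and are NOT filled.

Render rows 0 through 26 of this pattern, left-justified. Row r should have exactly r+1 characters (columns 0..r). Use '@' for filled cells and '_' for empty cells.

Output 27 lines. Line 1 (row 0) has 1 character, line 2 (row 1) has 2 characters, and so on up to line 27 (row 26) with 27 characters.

Answer: @
@@
@_@
@@@@
@___@
@@__@@
@_@_@_@
@@@@@@@@
@_______@
@@______@@
@_@_____@_@
@@@@____@@@@
@___@___@___@
@@__@@__@@__@@
@_@_@_@_@_@_@_@
@@@@@@@@@@@@@@@@
@_______________@
@@______________@@
@_@_____________@_@
@@@@____________@@@@
@___@___________@___@
@@__@@__________@@__@@
@_@_@_@_________@_@_@_@
@@@@@@@@________@@@@@@@@
@_______@_______@_______@
@@______@@______@@______@@
@_@_____@_@_____@_@_____@_@

Derivation:
r0=0: @
r1=1: @@
r2=10: @_@
r3=11: @@@@
r4=100: @___@
r5=101: @@__@@
r6=110: @_@_@_@
r7=111: @@@@@@@@
r8=1000: @_______@
r9=1001: @@______@@
r10=1010: @_@_____@_@
r11=1011: @@@@____@@@@
r12=1100: @___@___@___@
r13=1101: @@__@@__@@__@@
r14=1110: @_@_@_@_@_@_@_@
r15=1111: @@@@@@@@@@@@@@@@
r16=10000: @_______________@
r17=10001: @@______________@@
r18=10010: @_@_____________@_@
r19=10011: @@@@____________@@@@
r20=10100: @___@___________@___@
r21=10101: @@__@@__________@@__@@
r22=10110: @_@_@_@_________@_@_@_@
r23=10111: @@@@@@@@________@@@@@@@@
r24=11000: @_______@_______@_______@
r25=11001: @@______@@______@@______@@
r26=11010: @_@_____@_@_____@_@_____@_@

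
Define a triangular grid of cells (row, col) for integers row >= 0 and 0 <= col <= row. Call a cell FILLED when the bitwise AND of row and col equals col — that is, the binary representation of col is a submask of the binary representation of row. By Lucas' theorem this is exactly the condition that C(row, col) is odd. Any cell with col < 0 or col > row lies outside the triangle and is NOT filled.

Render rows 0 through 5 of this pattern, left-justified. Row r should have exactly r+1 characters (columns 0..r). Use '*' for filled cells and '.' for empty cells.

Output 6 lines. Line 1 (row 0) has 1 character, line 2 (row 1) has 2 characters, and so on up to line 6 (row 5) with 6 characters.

r0=0: *
r1=1: **
r2=10: *.*
r3=11: ****
r4=100: *...*
r5=101: **..**

Answer: *
**
*.*
****
*...*
**..**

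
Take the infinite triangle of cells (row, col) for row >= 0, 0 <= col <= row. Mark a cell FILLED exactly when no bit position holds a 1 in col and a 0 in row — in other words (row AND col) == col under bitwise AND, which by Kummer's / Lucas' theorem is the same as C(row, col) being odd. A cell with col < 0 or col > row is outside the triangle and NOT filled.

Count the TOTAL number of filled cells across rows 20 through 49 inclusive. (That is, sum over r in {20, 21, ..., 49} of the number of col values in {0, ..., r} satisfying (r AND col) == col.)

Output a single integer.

Answer: 318

Derivation:
r20=10100 pc2: +4 =4
r21=10101 pc3: +8 =12
r22=10110 pc3: +8 =20
r23=10111 pc4: +16 =36
r24=11000 pc2: +4 =40
r25=11001 pc3: +8 =48
r26=11010 pc3: +8 =56
r27=11011 pc4: +16 =72
r28=11100 pc3: +8 =80
r29=11101 pc4: +16 =96
r30=11110 pc4: +16 =112
r31=11111 pc5: +32 =144
r32=100000 pc1: +2 =146
r33=100001 pc2: +4 =150
r34=100010 pc2: +4 =154
r35=100011 pc3: +8 =162
r36=100100 pc2: +4 =166
r37=100101 pc3: +8 =174
r38=100110 pc3: +8 =182
r39=100111 pc4: +16 =198
r40=101000 pc2: +4 =202
r41=101001 pc3: +8 =210
r42=101010 pc3: +8 =218
r43=101011 pc4: +16 =234
r44=101100 pc3: +8 =242
r45=101101 pc4: +16 =258
r46=101110 pc4: +16 =274
r47=101111 pc5: +32 =306
r48=110000 pc2: +4 =310
r49=110001 pc3: +8 =318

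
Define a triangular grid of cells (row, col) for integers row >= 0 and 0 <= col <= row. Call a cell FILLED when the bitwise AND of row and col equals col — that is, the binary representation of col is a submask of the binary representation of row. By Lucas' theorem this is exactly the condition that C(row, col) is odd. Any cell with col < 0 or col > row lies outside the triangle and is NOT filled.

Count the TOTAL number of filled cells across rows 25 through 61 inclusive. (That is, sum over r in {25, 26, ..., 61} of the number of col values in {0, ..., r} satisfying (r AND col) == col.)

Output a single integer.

Answer: 494

Derivation:
r25=11001 pc3: +8 =8
r26=11010 pc3: +8 =16
r27=11011 pc4: +16 =32
r28=11100 pc3: +8 =40
r29=11101 pc4: +16 =56
r30=11110 pc4: +16 =72
r31=11111 pc5: +32 =104
r32=100000 pc1: +2 =106
r33=100001 pc2: +4 =110
r34=100010 pc2: +4 =114
r35=100011 pc3: +8 =122
r36=100100 pc2: +4 =126
r37=100101 pc3: +8 =134
r38=100110 pc3: +8 =142
r39=100111 pc4: +16 =158
r40=101000 pc2: +4 =162
r41=101001 pc3: +8 =170
r42=101010 pc3: +8 =178
r43=101011 pc4: +16 =194
r44=101100 pc3: +8 =202
r45=101101 pc4: +16 =218
r46=101110 pc4: +16 =234
r47=101111 pc5: +32 =266
r48=110000 pc2: +4 =270
r49=110001 pc3: +8 =278
r50=110010 pc3: +8 =286
r51=110011 pc4: +16 =302
r52=110100 pc3: +8 =310
r53=110101 pc4: +16 =326
r54=110110 pc4: +16 =342
r55=110111 pc5: +32 =374
r56=111000 pc3: +8 =382
r57=111001 pc4: +16 =398
r58=111010 pc4: +16 =414
r59=111011 pc5: +32 =446
r60=111100 pc4: +16 =462
r61=111101 pc5: +32 =494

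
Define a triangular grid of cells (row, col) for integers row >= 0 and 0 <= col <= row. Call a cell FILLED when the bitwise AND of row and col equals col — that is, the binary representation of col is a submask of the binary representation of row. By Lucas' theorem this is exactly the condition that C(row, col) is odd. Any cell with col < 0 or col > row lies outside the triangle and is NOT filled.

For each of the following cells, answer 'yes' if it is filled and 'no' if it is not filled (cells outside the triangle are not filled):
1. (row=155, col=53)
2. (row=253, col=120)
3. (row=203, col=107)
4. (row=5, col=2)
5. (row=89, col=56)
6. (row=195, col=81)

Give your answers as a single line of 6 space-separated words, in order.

(155,53): row=0b10011011, col=0b110101, row AND col = 0b10001 = 17; 17 != 53 -> empty
(253,120): row=0b11111101, col=0b1111000, row AND col = 0b1111000 = 120; 120 == 120 -> filled
(203,107): row=0b11001011, col=0b1101011, row AND col = 0b1001011 = 75; 75 != 107 -> empty
(5,2): row=0b101, col=0b10, row AND col = 0b0 = 0; 0 != 2 -> empty
(89,56): row=0b1011001, col=0b111000, row AND col = 0b11000 = 24; 24 != 56 -> empty
(195,81): row=0b11000011, col=0b1010001, row AND col = 0b1000001 = 65; 65 != 81 -> empty

Answer: no yes no no no no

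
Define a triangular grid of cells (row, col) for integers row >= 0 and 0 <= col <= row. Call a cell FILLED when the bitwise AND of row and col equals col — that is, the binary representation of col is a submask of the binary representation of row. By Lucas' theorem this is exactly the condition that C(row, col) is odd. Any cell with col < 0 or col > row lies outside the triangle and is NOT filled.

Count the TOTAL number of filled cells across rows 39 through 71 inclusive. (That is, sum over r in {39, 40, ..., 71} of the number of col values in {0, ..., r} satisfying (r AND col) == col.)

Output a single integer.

r39=100111 pc4: +16 =16
r40=101000 pc2: +4 =20
r41=101001 pc3: +8 =28
r42=101010 pc3: +8 =36
r43=101011 pc4: +16 =52
r44=101100 pc3: +8 =60
r45=101101 pc4: +16 =76
r46=101110 pc4: +16 =92
r47=101111 pc5: +32 =124
r48=110000 pc2: +4 =128
r49=110001 pc3: +8 =136
r50=110010 pc3: +8 =144
r51=110011 pc4: +16 =160
r52=110100 pc3: +8 =168
r53=110101 pc4: +16 =184
r54=110110 pc4: +16 =200
r55=110111 pc5: +32 =232
r56=111000 pc3: +8 =240
r57=111001 pc4: +16 =256
r58=111010 pc4: +16 =272
r59=111011 pc5: +32 =304
r60=111100 pc4: +16 =320
r61=111101 pc5: +32 =352
r62=111110 pc5: +32 =384
r63=111111 pc6: +64 =448
r64=1000000 pc1: +2 =450
r65=1000001 pc2: +4 =454
r66=1000010 pc2: +4 =458
r67=1000011 pc3: +8 =466
r68=1000100 pc2: +4 =470
r69=1000101 pc3: +8 =478
r70=1000110 pc3: +8 =486
r71=1000111 pc4: +16 =502

Answer: 502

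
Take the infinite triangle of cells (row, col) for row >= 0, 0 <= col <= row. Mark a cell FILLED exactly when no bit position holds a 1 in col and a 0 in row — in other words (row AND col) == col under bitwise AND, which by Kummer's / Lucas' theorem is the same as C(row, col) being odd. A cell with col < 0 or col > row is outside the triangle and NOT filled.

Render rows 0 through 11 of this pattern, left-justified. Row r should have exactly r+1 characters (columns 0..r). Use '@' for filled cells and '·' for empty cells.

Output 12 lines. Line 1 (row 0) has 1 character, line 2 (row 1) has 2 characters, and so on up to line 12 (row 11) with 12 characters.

r0=0: @
r1=1: @@
r2=10: @·@
r3=11: @@@@
r4=100: @···@
r5=101: @@··@@
r6=110: @·@·@·@
r7=111: @@@@@@@@
r8=1000: @·······@
r9=1001: @@······@@
r10=1010: @·@·····@·@
r11=1011: @@@@····@@@@

Answer: @
@@
@·@
@@@@
@···@
@@··@@
@·@·@·@
@@@@@@@@
@·······@
@@······@@
@·@·····@·@
@@@@····@@@@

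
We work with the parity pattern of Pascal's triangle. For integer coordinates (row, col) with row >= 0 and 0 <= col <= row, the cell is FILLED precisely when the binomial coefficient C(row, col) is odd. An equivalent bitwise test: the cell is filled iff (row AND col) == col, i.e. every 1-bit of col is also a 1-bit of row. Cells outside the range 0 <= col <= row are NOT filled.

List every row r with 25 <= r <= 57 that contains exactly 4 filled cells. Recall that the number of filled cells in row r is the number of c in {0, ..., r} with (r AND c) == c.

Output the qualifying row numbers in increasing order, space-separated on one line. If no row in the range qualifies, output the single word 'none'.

Row r has 2^popcount(r) filled cells, so we need popcount(r) = log2(4) = 2.
Scan r = 25..57 and keep those with exactly 2 one-bits:
r=25=11001 popcount=3 -> skip
r=26=11010 popcount=3 -> skip
r=27=11011 popcount=4 -> skip
r=28=11100 popcount=3 -> skip
r=29=11101 popcount=4 -> skip
r=30=11110 popcount=4 -> skip
r=31=11111 popcount=5 -> skip
r=32=100000 popcount=1 -> skip
r=33=100001 popcount=2 -> KEEP
r=34=100010 popcount=2 -> KEEP
r=35=100011 popcount=3 -> skip
r=36=100100 popcount=2 -> KEEP
r=37=100101 popcount=3 -> skip
r=38=100110 popcount=3 -> skip
r=39=100111 popcount=4 -> skip
r=40=101000 popcount=2 -> KEEP
r=41=101001 popcount=3 -> skip
r=42=101010 popcount=3 -> skip
r=43=101011 popcount=4 -> skip
r=44=101100 popcount=3 -> skip
r=45=101101 popcount=4 -> skip
r=46=101110 popcount=4 -> skip
r=47=101111 popcount=5 -> skip
r=48=110000 popcount=2 -> KEEP
r=49=110001 popcount=3 -> skip
r=50=110010 popcount=3 -> skip
r=51=110011 popcount=4 -> skip
r=52=110100 popcount=3 -> skip
r=53=110101 popcount=4 -> skip
r=54=110110 popcount=4 -> skip
r=55=110111 popcount=5 -> skip
r=56=111000 popcount=3 -> skip
r=57=111001 popcount=4 -> skip
Kept rows: 33 34 36 40 48

Answer: 33 34 36 40 48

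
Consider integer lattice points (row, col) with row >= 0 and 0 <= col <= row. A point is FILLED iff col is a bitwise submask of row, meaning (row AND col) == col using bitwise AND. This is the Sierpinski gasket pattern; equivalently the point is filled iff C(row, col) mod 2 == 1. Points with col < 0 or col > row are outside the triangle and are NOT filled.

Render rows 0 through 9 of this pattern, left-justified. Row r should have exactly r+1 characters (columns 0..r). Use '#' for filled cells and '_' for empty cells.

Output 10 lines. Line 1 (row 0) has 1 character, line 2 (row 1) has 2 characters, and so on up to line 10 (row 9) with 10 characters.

r0=0: #
r1=1: ##
r2=10: #_#
r3=11: ####
r4=100: #___#
r5=101: ##__##
r6=110: #_#_#_#
r7=111: ########
r8=1000: #_______#
r9=1001: ##______##

Answer: #
##
#_#
####
#___#
##__##
#_#_#_#
########
#_______#
##______##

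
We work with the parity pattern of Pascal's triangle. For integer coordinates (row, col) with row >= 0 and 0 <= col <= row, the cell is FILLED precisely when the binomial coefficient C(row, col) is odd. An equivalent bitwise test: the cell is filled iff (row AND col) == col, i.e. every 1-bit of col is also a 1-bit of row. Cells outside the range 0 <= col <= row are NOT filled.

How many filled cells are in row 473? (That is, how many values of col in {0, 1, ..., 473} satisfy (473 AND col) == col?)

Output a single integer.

Answer: 64

Derivation:
473 in binary = 111011001
popcount(473) = number of 1-bits in 111011001 = 6
A col c satisfies (473 AND c) == c iff every set bit of c is also set in 473; each of the 6 set bits of 473 can independently be on or off in c.
count = 2^6 = 64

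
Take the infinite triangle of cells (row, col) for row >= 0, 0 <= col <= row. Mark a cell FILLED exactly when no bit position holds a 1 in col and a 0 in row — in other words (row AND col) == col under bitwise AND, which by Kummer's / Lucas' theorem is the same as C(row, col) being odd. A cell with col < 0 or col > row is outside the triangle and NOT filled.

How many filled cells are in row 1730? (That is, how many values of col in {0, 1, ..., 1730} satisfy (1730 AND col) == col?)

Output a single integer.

Answer: 32

Derivation:
1730 in binary = 11011000010
popcount(1730) = number of 1-bits in 11011000010 = 5
A col c satisfies (1730 AND c) == c iff every set bit of c is also set in 1730; each of the 5 set bits of 1730 can independently be on or off in c.
count = 2^5 = 32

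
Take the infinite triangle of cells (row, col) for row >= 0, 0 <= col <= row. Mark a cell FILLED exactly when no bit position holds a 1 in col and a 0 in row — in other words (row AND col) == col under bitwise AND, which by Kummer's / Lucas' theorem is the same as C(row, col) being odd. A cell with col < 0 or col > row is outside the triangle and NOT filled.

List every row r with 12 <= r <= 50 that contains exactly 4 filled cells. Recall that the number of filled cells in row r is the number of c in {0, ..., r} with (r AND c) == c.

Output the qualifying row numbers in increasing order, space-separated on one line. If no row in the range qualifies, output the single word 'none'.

Answer: 12 17 18 20 24 33 34 36 40 48

Derivation:
Row r has 2^popcount(r) filled cells, so we need popcount(r) = log2(4) = 2.
Scan r = 12..50 and keep those with exactly 2 one-bits:
r=12=1100 popcount=2 -> KEEP
r=13=1101 popcount=3 -> skip
r=14=1110 popcount=3 -> skip
r=15=1111 popcount=4 -> skip
r=16=10000 popcount=1 -> skip
r=17=10001 popcount=2 -> KEEP
r=18=10010 popcount=2 -> KEEP
r=19=10011 popcount=3 -> skip
r=20=10100 popcount=2 -> KEEP
r=21=10101 popcount=3 -> skip
r=22=10110 popcount=3 -> skip
r=23=10111 popcount=4 -> skip
r=24=11000 popcount=2 -> KEEP
r=25=11001 popcount=3 -> skip
r=26=11010 popcount=3 -> skip
r=27=11011 popcount=4 -> skip
r=28=11100 popcount=3 -> skip
r=29=11101 popcount=4 -> skip
r=30=11110 popcount=4 -> skip
r=31=11111 popcount=5 -> skip
r=32=100000 popcount=1 -> skip
r=33=100001 popcount=2 -> KEEP
r=34=100010 popcount=2 -> KEEP
r=35=100011 popcount=3 -> skip
r=36=100100 popcount=2 -> KEEP
r=37=100101 popcount=3 -> skip
r=38=100110 popcount=3 -> skip
r=39=100111 popcount=4 -> skip
r=40=101000 popcount=2 -> KEEP
r=41=101001 popcount=3 -> skip
r=42=101010 popcount=3 -> skip
r=43=101011 popcount=4 -> skip
r=44=101100 popcount=3 -> skip
r=45=101101 popcount=4 -> skip
r=46=101110 popcount=4 -> skip
r=47=101111 popcount=5 -> skip
r=48=110000 popcount=2 -> KEEP
r=49=110001 popcount=3 -> skip
r=50=110010 popcount=3 -> skip
Kept rows: 12 17 18 20 24 33 34 36 40 48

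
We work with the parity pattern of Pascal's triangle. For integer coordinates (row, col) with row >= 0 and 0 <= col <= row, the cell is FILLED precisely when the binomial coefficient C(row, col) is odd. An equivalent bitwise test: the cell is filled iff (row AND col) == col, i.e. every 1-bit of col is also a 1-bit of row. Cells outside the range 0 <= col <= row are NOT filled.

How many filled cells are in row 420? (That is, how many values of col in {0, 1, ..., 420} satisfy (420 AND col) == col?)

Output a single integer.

Answer: 16

Derivation:
420 in binary = 110100100
popcount(420) = number of 1-bits in 110100100 = 4
A col c satisfies (420 AND c) == c iff every set bit of c is also set in 420; each of the 4 set bits of 420 can independently be on or off in c.
count = 2^4 = 16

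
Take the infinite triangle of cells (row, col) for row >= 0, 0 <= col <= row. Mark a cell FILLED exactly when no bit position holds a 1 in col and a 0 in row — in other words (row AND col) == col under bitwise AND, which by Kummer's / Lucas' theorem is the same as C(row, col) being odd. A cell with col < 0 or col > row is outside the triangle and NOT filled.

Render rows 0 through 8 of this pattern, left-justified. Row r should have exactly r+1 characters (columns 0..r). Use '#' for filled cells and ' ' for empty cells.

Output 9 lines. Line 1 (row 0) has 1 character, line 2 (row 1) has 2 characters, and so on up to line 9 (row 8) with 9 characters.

Answer: #
##
# #
####
#   #
##  ##
# # # #
########
#       #

Derivation:
r0=0: #
r1=1: ##
r2=10: # #
r3=11: ####
r4=100: #   #
r5=101: ##  ##
r6=110: # # # #
r7=111: ########
r8=1000: #       #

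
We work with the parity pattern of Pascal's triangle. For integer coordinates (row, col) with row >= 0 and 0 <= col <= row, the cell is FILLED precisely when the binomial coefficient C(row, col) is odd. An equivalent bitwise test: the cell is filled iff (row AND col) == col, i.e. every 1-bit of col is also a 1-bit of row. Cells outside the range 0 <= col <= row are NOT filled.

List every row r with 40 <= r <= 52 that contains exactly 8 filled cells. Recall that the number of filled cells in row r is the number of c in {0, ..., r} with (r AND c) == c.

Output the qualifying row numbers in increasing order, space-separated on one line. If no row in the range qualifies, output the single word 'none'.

Answer: 41 42 44 49 50 52

Derivation:
Row r has 2^popcount(r) filled cells, so we need popcount(r) = log2(8) = 3.
Scan r = 40..52 and keep those with exactly 3 one-bits:
r=40=101000 popcount=2 -> skip
r=41=101001 popcount=3 -> KEEP
r=42=101010 popcount=3 -> KEEP
r=43=101011 popcount=4 -> skip
r=44=101100 popcount=3 -> KEEP
r=45=101101 popcount=4 -> skip
r=46=101110 popcount=4 -> skip
r=47=101111 popcount=5 -> skip
r=48=110000 popcount=2 -> skip
r=49=110001 popcount=3 -> KEEP
r=50=110010 popcount=3 -> KEEP
r=51=110011 popcount=4 -> skip
r=52=110100 popcount=3 -> KEEP
Kept rows: 41 42 44 49 50 52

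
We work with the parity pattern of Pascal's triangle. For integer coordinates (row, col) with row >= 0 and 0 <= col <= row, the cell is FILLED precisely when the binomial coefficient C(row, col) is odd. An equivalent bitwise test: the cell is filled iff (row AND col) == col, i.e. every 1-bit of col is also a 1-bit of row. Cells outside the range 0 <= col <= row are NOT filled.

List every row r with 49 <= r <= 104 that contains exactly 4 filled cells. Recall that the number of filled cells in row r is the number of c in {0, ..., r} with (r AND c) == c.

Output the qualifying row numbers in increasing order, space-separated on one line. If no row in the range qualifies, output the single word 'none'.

Row r has 2^popcount(r) filled cells, so we need popcount(r) = log2(4) = 2.
Scan r = 49..104 and keep those with exactly 2 one-bits:
r=49=110001 popcount=3 -> skip
r=50=110010 popcount=3 -> skip
r=51=110011 popcount=4 -> skip
r=52=110100 popcount=3 -> skip
r=53=110101 popcount=4 -> skip
r=54=110110 popcount=4 -> skip
r=55=110111 popcount=5 -> skip
r=56=111000 popcount=3 -> skip
r=57=111001 popcount=4 -> skip
r=58=111010 popcount=4 -> skip
r=59=111011 popcount=5 -> skip
r=60=111100 popcount=4 -> skip
r=61=111101 popcount=5 -> skip
r=62=111110 popcount=5 -> skip
r=63=111111 popcount=6 -> skip
r=64=1000000 popcount=1 -> skip
r=65=1000001 popcount=2 -> KEEP
r=66=1000010 popcount=2 -> KEEP
r=67=1000011 popcount=3 -> skip
r=68=1000100 popcount=2 -> KEEP
r=69=1000101 popcount=3 -> skip
r=70=1000110 popcount=3 -> skip
r=71=1000111 popcount=4 -> skip
r=72=1001000 popcount=2 -> KEEP
r=73=1001001 popcount=3 -> skip
r=74=1001010 popcount=3 -> skip
r=75=1001011 popcount=4 -> skip
r=76=1001100 popcount=3 -> skip
r=77=1001101 popcount=4 -> skip
r=78=1001110 popcount=4 -> skip
r=79=1001111 popcount=5 -> skip
r=80=1010000 popcount=2 -> KEEP
r=81=1010001 popcount=3 -> skip
r=82=1010010 popcount=3 -> skip
r=83=1010011 popcount=4 -> skip
r=84=1010100 popcount=3 -> skip
r=85=1010101 popcount=4 -> skip
r=86=1010110 popcount=4 -> skip
r=87=1010111 popcount=5 -> skip
r=88=1011000 popcount=3 -> skip
r=89=1011001 popcount=4 -> skip
r=90=1011010 popcount=4 -> skip
r=91=1011011 popcount=5 -> skip
r=92=1011100 popcount=4 -> skip
r=93=1011101 popcount=5 -> skip
r=94=1011110 popcount=5 -> skip
r=95=1011111 popcount=6 -> skip
r=96=1100000 popcount=2 -> KEEP
r=97=1100001 popcount=3 -> skip
r=98=1100010 popcount=3 -> skip
r=99=1100011 popcount=4 -> skip
r=100=1100100 popcount=3 -> skip
r=101=1100101 popcount=4 -> skip
r=102=1100110 popcount=4 -> skip
r=103=1100111 popcount=5 -> skip
r=104=1101000 popcount=3 -> skip
Kept rows: 65 66 68 72 80 96

Answer: 65 66 68 72 80 96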